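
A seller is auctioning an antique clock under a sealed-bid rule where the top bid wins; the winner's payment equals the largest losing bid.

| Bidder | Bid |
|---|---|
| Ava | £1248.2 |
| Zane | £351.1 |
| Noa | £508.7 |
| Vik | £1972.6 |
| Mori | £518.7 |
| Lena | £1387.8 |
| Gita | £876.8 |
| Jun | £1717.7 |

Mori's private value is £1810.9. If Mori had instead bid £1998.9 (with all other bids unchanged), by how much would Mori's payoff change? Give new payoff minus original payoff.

−£161.7

The highest bid among the other bidders is £1972.6; Mori's bid doesn't change that.
Original bid £518.7: Mori is not highest (top rival bid is £1972.6); payoff £0.
Alternative bid £1998.9: Mori is highest, pays the top rival bid £1972.6; payoff £1810.9 − £1972.6 = −£161.7.
Change in payoff = −£161.7 − (£0) = −£161.7.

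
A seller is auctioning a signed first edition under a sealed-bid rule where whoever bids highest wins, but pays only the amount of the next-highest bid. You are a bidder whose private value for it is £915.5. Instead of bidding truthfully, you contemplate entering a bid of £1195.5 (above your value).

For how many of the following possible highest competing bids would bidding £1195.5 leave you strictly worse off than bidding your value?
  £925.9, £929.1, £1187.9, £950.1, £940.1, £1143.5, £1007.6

The deviation hurts exactly when the highest competing bid lies strictly between £915.5 and £1195.5 — overbidding then wins at a price above your value.
£925.9: inside the interval → strictly worse (loss £10.4).
£929.1: inside the interval → strictly worse (loss £13.6).
£1187.9: inside the interval → strictly worse (loss £272.4).
£950.1: inside the interval → strictly worse (loss £34.6).
£940.1: inside the interval → strictly worse (loss £24.6).
£1143.5: inside the interval → strictly worse (loss £228).
£1007.6: inside the interval → strictly worse (loss £92.1).
Count: 7.

7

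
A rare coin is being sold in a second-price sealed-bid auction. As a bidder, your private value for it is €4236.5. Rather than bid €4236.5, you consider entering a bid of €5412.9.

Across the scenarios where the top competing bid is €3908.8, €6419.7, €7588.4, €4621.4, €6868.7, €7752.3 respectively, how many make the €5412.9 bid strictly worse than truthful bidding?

1

The deviation hurts exactly when the highest competing bid lies strictly between €4236.5 and €5412.9 — overbidding then wins at a price above your value.
€3908.8: below both → same outcome either way.
€6419.7: above both → same outcome either way.
€7588.4: above both → same outcome either way.
€4621.4: inside the interval → strictly worse (loss €384.9).
€6868.7: above both → same outcome either way.
€7752.3: above both → same outcome either way.
Count: 1.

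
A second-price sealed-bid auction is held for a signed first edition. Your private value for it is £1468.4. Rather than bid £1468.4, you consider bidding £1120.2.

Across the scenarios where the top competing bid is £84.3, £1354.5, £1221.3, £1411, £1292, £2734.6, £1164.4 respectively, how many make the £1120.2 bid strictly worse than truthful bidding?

5

The deviation hurts exactly when the highest competing bid lies strictly between £1120.2 and £1468.4 — underbidding then forfeits a profitable win.
£84.3: below both → same outcome either way.
£1354.5: inside the interval → strictly worse (loss £113.9).
£1221.3: inside the interval → strictly worse (loss £247.1).
£1411: inside the interval → strictly worse (loss £57.4).
£1292: inside the interval → strictly worse (loss £176.4).
£2734.6: above both → same outcome either way.
£1164.4: inside the interval → strictly worse (loss £304).
Count: 5.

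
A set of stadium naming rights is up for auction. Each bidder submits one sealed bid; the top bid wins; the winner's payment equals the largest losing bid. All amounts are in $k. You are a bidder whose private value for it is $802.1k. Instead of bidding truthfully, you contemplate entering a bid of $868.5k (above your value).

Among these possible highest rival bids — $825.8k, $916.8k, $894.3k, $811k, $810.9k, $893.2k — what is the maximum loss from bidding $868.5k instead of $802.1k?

$23.7k

$825.8k: truthful gives $0k, deviation gives −$23.7k → loss $23.7k.
$916.8k: same outcome either way → loss $0k.
$894.3k: same outcome either way → loss $0k.
$811k: truthful gives $0k, deviation gives −$8.9k → loss $8.9k.
$810.9k: truthful gives $0k, deviation gives −$8.8k → loss $8.8k.
$893.2k: same outcome either way → loss $0k.
Maximum loss: $23.7k.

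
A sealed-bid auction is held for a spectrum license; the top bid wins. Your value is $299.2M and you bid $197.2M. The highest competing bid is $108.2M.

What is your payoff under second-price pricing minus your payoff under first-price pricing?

You have the highest bid, so you win under either rule.
Second-price: pay $108.2M → payoff $191M.
First-price: pay your own bid $197.2M → payoff $102M.
Difference = $191M − ($102M) = $89M.

$89M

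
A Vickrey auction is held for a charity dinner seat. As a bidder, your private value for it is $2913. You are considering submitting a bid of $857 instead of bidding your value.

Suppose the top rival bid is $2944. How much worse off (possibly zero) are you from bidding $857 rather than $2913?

Bidding your value $2913: you lose (since $2913 < $2944). Payoff $0.
Bidding $857: you lose. Payoff $0.
Difference = $0 − $0 = $0; both bids lead to the same outcome because the competing bid is above both your value and your alternative bid.
In a second-price auction your bid sets only whether you win, not what you pay, so bidding your true value is weakly dominant.

$0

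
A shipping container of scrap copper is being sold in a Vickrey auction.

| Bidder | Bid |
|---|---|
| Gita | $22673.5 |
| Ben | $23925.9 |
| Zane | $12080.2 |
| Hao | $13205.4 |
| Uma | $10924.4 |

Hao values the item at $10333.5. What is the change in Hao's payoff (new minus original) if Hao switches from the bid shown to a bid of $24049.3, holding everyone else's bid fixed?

−$13592.4

The highest bid among the other bidders is $23925.9; Hao's bid doesn't change that.
Original bid $13205.4: Hao is not highest (top rival bid is $23925.9); payoff $0.
Alternative bid $24049.3: Hao is highest, pays the top rival bid $23925.9; payoff $10333.5 − $23925.9 = −$13592.4.
Change in payoff = −$13592.4 − ($0) = −$13592.4.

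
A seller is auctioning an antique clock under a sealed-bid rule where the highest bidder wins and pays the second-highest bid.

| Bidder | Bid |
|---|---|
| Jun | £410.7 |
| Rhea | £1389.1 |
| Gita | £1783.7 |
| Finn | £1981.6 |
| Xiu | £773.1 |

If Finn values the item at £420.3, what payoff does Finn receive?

Highest bid: Finn at £1981.6, so Finn wins.
Second-highest bid: Gita at £1783.7 — that is the price the winner pays.
Finn's payoff = value − price = £420.3 − £1783.7 = −£1363.4.

−£1363.4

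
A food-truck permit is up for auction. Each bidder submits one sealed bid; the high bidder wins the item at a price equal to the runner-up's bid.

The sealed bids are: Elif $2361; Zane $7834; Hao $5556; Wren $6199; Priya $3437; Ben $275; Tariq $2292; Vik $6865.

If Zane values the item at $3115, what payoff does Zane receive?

Highest bid: Zane at $7834, so Zane wins.
Second-highest bid: Vik at $6865 — that is the price the winner pays.
Zane's payoff = value − price = $3115 − $6865 = −$3750.

−$3750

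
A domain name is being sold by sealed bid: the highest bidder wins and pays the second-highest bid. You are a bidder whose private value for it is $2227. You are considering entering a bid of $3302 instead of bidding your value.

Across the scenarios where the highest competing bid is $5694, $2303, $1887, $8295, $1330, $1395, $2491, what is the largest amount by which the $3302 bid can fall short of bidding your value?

$5694: same outcome either way → loss $0.
$2303: truthful gives $0, deviation gives −$76 → loss $76.
$1887: same outcome either way → loss $0.
$8295: same outcome either way → loss $0.
$1330: same outcome either way → loss $0.
$1395: same outcome either way → loss $0.
$2491: truthful gives $0, deviation gives −$264 → loss $264.
Maximum loss: $264.

$264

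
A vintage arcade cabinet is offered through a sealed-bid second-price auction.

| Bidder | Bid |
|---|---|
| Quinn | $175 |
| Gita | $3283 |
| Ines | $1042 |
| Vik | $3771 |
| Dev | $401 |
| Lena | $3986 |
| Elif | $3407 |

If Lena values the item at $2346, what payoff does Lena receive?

−$1425

Highest bid: Lena at $3986, so Lena wins.
Second-highest bid: Vik at $3771 — that is the price the winner pays.
Lena's payoff = value − price = $2346 − $3771 = −$1425.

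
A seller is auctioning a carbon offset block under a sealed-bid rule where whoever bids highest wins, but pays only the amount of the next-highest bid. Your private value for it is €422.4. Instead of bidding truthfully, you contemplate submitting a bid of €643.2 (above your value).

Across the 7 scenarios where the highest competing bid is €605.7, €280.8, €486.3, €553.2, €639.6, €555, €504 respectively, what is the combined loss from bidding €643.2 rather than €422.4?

The deviation costs you only when the competing bid falls strictly between €422.4 and €643.2; elsewhere both bids give the same outcome.
€605.7: truthful payoff €0, deviation payoff −€183.3 → loss €183.3.
€280.8: outcomes coincide → loss €0.
€486.3: truthful payoff €0, deviation payoff −€63.9 → loss €63.9.
€553.2: truthful payoff €0, deviation payoff −€130.8 → loss €130.8.
€639.6: truthful payoff €0, deviation payoff −€217.2 → loss €217.2.
€555: truthful payoff €0, deviation payoff −€132.6 → loss €132.6.
€504: truthful payoff €0, deviation payoff −€81.6 → loss €81.6.
Total loss = €183.3 + €63.9 + €130.8 + €217.2 + €132.6 + €81.6 = €809.4.

€809.4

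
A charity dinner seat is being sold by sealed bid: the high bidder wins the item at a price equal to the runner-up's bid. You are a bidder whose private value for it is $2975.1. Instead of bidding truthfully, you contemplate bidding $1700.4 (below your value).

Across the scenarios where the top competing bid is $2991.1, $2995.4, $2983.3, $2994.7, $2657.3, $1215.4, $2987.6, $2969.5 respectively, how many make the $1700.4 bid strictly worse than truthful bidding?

The deviation hurts exactly when the highest competing bid lies strictly between $1700.4 and $2975.1 — underbidding then forfeits a profitable win.
$2991.1: above both → same outcome either way.
$2995.4: above both → same outcome either way.
$2983.3: above both → same outcome either way.
$2994.7: above both → same outcome either way.
$2657.3: inside the interval → strictly worse (loss $317.8).
$1215.4: below both → same outcome either way.
$2987.6: above both → same outcome either way.
$2969.5: inside the interval → strictly worse (loss $5.6).
Count: 2.

2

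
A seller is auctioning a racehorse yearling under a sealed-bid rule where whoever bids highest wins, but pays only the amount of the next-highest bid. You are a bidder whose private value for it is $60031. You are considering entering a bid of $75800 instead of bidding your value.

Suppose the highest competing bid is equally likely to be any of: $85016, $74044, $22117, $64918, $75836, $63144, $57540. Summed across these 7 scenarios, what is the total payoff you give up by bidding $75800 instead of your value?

$22013

The deviation costs you only when the competing bid falls strictly between $60031 and $75800; elsewhere both bids give the same outcome.
$85016: outcomes coincide → loss $0.
$74044: truthful payoff $0, deviation payoff −$14013 → loss $14013.
$22117: outcomes coincide → loss $0.
$64918: truthful payoff $0, deviation payoff −$4887 → loss $4887.
$75836: outcomes coincide → loss $0.
$63144: truthful payoff $0, deviation payoff −$3113 → loss $3113.
$57540: outcomes coincide → loss $0.
Total loss = $14013 + $4887 + $3113 = $22013.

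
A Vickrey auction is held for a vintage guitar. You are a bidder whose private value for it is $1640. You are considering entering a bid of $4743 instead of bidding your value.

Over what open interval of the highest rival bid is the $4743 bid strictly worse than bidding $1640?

($1640, $4743)

If the competing bid is below $1640, both bids win at the same price — no difference.
If it is above $4743, both bids lose — no difference.
If it lies strictly between $1640 and $4743, bidding your value loses (payoff 0) while bidding $4743 wins at a price above your value (payoff negative).
So the deviation strictly hurts on the open interval ($1640, $4743).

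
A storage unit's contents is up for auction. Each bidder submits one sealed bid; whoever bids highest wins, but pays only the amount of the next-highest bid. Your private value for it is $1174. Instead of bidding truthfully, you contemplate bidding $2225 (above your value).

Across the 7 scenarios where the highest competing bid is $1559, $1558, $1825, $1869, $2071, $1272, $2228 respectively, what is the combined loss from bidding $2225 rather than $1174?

The deviation costs you only when the competing bid falls strictly between $1174 and $2225; elsewhere both bids give the same outcome.
$1559: truthful payoff $0, deviation payoff −$385 → loss $385.
$1558: truthful payoff $0, deviation payoff −$384 → loss $384.
$1825: truthful payoff $0, deviation payoff −$651 → loss $651.
$1869: truthful payoff $0, deviation payoff −$695 → loss $695.
$2071: truthful payoff $0, deviation payoff −$897 → loss $897.
$1272: truthful payoff $0, deviation payoff −$98 → loss $98.
$2228: outcomes coincide → loss $0.
Total loss = $385 + $384 + $651 + $695 + $897 + $98 = $3110.
Truthful bidding weakly dominates here: raising your bid can only win items priced above your value, and lowering it can only forfeit items priced below.

$3110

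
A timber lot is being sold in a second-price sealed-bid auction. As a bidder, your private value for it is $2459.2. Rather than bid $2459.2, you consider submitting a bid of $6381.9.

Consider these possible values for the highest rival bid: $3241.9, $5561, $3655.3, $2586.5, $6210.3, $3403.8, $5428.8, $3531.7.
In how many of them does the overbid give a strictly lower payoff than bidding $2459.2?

The deviation hurts exactly when the highest competing bid lies strictly between $2459.2 and $6381.9 — overbidding then wins at a price above your value.
$3241.9: inside the interval → strictly worse (loss $782.7).
$5561: inside the interval → strictly worse (loss $3101.8).
$3655.3: inside the interval → strictly worse (loss $1196.1).
$2586.5: inside the interval → strictly worse (loss $127.3).
$6210.3: inside the interval → strictly worse (loss $3751.1).
$3403.8: inside the interval → strictly worse (loss $944.6).
$5428.8: inside the interval → strictly worse (loss $2969.6).
$3531.7: inside the interval → strictly worse (loss $1072.5).
Count: 8.

8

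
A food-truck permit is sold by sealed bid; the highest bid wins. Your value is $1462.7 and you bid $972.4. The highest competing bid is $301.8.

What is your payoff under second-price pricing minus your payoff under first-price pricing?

You have the highest bid, so you win under either rule.
Second-price: pay $301.8 → payoff $1160.9.
First-price: pay your own bid $972.4 → payoff $490.3.
Difference = $1160.9 − ($490.3) = $670.6.

$670.6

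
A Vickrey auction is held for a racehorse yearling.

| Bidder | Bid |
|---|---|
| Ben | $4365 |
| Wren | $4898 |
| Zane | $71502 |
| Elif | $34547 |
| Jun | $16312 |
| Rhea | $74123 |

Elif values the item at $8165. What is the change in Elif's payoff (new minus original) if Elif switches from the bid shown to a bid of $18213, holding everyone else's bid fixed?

The highest bid among the other bidders is $74123; Elif's bid doesn't change that.
Original bid $34547: Elif is not highest (top rival bid is $74123); payoff $0.
Alternative bid $18213: Elif is not highest (top rival bid is $74123); payoff $0.
Change in payoff = $0 − ($0) = $0.

$0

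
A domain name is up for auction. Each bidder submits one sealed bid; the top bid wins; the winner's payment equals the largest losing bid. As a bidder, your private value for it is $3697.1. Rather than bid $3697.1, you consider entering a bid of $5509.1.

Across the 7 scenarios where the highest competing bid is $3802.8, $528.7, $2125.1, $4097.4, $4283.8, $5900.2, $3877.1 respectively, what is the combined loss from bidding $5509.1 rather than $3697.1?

The deviation costs you only when the competing bid falls strictly between $3697.1 and $5509.1; elsewhere both bids give the same outcome.
$3802.8: truthful payoff $0, deviation payoff −$105.7 → loss $105.7.
$528.7: outcomes coincide → loss $0.
$2125.1: outcomes coincide → loss $0.
$4097.4: truthful payoff $0, deviation payoff −$400.3 → loss $400.3.
$4283.8: truthful payoff $0, deviation payoff −$586.7 → loss $586.7.
$5900.2: outcomes coincide → loss $0.
$3877.1: truthful payoff $0, deviation payoff −$180 → loss $180.
Total loss = $105.7 + $400.3 + $586.7 + $180 = $1272.7.

$1272.7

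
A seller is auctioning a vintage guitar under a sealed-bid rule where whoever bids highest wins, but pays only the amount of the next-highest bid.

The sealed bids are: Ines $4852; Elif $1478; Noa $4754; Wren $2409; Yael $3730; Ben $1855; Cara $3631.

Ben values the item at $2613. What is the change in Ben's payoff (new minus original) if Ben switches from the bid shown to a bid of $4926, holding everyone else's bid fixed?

The highest bid among the other bidders is $4852; Ben's bid doesn't change that.
Original bid $1855: Ben is not highest (top rival bid is $4852); payoff $0.
Alternative bid $4926: Ben is highest, pays the top rival bid $4852; payoff $2613 − $4852 = −$2239.
Change in payoff = −$2239 − ($0) = −$2239.

−$2239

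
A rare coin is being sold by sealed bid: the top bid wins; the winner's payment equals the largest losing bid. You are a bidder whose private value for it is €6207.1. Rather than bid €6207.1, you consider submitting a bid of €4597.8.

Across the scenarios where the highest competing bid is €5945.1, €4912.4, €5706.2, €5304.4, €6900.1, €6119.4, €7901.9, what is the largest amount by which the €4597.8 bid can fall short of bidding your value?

€5945.1: truthful gives €262, deviation gives €0 → loss €262.
€4912.4: truthful gives €1294.7, deviation gives €0 → loss €1294.7.
€5706.2: truthful gives €500.9, deviation gives €0 → loss €500.9.
€5304.4: truthful gives €902.7, deviation gives €0 → loss €902.7.
€6900.1: same outcome either way → loss €0.
€6119.4: truthful gives €87.7, deviation gives €0 → loss €87.7.
€7901.9: same outcome either way → loss €0.
Maximum loss: €1294.7.

€1294.7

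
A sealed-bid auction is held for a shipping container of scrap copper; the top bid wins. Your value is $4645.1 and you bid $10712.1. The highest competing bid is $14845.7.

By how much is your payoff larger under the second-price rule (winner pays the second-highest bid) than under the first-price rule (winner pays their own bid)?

Your bid $10712.1 is below $14845.7, so you lose under either rule.
Payoff is $0 in both cases; difference = $0.

$0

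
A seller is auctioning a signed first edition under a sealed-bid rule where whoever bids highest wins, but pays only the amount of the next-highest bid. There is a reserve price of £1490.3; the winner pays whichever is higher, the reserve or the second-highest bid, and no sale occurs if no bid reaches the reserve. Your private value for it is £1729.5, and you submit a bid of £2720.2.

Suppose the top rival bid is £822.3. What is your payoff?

£239.2

Your bid £2720.2 is the highest and exceeds the reserve.
Price = max(second-highest bid, reserve) = max(£822.3, £1490.3) = £1490.3.
Payoff = £1729.5 − £1490.3 = £239.2.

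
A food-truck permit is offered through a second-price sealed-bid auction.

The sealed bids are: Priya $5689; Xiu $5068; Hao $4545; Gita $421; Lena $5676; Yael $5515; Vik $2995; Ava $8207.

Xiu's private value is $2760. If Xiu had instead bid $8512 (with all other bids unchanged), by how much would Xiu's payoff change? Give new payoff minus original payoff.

−$5447

The highest bid among the other bidders is $8207; Xiu's bid doesn't change that.
Original bid $5068: Xiu is not highest (top rival bid is $8207); payoff $0.
Alternative bid $8512: Xiu is highest, pays the top rival bid $8207; payoff $2760 − $8207 = −$5447.
Change in payoff = −$5447 − ($0) = −$5447.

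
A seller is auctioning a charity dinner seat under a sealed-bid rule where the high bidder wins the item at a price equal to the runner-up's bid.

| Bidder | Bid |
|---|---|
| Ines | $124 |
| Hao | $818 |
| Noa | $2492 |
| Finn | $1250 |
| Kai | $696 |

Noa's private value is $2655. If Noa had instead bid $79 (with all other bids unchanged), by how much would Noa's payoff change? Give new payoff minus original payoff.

−$1405

The highest bid among the other bidders is $1250; Noa's bid doesn't change that.
Original bid $2492: Noa is highest, pays the top rival bid $1250; payoff $2655 − $1250 = $1405.
Alternative bid $79: Noa is not highest (top rival bid is $1250); payoff $0.
Change in payoff = $0 − ($1405) = −$1405.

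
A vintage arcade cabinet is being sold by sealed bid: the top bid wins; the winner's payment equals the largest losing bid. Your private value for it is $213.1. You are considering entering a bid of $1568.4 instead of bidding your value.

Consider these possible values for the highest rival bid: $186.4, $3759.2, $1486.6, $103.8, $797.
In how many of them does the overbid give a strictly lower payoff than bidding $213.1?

The deviation hurts exactly when the highest competing bid lies strictly between $213.1 and $1568.4 — overbidding then wins at a price above your value.
$186.4: below both → same outcome either way.
$3759.2: above both → same outcome either way.
$1486.6: inside the interval → strictly worse (loss $1273.5).
$103.8: below both → same outcome either way.
$797: inside the interval → strictly worse (loss $583.9).
Count: 2.

2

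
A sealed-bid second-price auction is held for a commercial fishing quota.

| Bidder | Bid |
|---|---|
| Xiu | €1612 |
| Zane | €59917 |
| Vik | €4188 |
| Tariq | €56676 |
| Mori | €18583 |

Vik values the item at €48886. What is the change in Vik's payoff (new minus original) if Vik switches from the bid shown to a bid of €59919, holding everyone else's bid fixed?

The highest bid among the other bidders is €59917; Vik's bid doesn't change that.
Original bid €4188: Vik is not highest (top rival bid is €59917); payoff €0.
Alternative bid €59919: Vik is highest, pays the top rival bid €59917; payoff €48886 − €59917 = −€11031.
Change in payoff = −€11031 − (€0) = −€11031.

−€11031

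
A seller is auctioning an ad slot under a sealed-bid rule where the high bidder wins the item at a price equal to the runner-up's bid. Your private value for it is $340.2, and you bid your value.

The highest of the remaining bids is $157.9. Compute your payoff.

$182.3

Your bid $340.2 exceeds the highest competing bid $157.9, so you win.
In a second-price auction the winner pays the second-highest bid, $157.9.
Payoff = value − price = $340.2 − $157.9 = $182.3.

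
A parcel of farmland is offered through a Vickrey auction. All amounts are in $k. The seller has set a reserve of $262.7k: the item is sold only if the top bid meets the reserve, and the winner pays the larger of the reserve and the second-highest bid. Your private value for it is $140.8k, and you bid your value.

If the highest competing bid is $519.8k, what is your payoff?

$0k

Your bid $140.8k is below the highest competing bid $519.8k, so you lose. Payoff $0k.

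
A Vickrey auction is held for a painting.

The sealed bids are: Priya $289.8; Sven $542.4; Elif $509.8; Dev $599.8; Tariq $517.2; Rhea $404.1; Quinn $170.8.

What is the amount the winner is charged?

$542.4

Highest bid: Dev at $599.8, so Dev wins.
Second-highest bid: Sven at $542.4 — that is the price the winner pays.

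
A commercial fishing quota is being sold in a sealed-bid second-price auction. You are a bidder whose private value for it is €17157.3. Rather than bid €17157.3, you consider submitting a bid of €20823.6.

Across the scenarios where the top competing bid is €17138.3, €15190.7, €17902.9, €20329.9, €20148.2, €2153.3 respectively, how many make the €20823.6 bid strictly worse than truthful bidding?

3

The deviation hurts exactly when the highest competing bid lies strictly between €17157.3 and €20823.6 — overbidding then wins at a price above your value.
€17138.3: below both → same outcome either way.
€15190.7: below both → same outcome either way.
€17902.9: inside the interval → strictly worse (loss €745.6).
€20329.9: inside the interval → strictly worse (loss €3172.6).
€20148.2: inside the interval → strictly worse (loss €2990.9).
€2153.3: below both → same outcome either way.
Count: 3.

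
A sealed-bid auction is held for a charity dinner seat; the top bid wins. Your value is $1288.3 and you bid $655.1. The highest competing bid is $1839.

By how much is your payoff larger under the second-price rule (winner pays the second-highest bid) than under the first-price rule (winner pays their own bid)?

$0

Your bid $655.1 is below $1839, so you lose under either rule.
Payoff is $0 in both cases; difference = $0.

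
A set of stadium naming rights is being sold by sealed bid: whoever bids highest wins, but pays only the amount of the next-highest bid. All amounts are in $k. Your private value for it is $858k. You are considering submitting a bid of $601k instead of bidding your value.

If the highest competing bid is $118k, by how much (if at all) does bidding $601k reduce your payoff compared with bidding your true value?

Bidding your value $858k: you win (since $858k > $118k) and pay $118k. Payoff $740k.
Bidding $601k: you win and pay $118k. Payoff $858k − $118k = $740k.
Difference = $740k − $740k = $0k; both bids lead to the same outcome because the competing bid is below both your value and your alternative bid.
Truthful bidding weakly dominates here: raising your bid can only win items priced above your value, and lowering it can only forfeit items priced below.

$0k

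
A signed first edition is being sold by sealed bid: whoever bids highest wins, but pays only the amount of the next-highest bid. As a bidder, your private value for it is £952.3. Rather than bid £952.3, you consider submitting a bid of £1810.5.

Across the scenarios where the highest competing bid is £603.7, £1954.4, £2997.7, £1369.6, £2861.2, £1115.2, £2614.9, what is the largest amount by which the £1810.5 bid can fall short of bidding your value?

£417.3

£603.7: same outcome either way → loss £0.
£1954.4: same outcome either way → loss £0.
£2997.7: same outcome either way → loss £0.
£1369.6: truthful gives £0, deviation gives −£417.3 → loss £417.3.
£2861.2: same outcome either way → loss £0.
£1115.2: truthful gives £0, deviation gives −£162.9 → loss £162.9.
£2614.9: same outcome either way → loss £0.
Maximum loss: £417.3.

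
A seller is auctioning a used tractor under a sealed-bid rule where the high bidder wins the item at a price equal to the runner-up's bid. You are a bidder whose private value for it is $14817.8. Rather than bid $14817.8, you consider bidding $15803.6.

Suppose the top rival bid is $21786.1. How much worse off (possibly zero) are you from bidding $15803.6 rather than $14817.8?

Bidding your value $14817.8: you lose (since $14817.8 < $21786.1). Payoff $0.
Bidding $15803.6: you lose. Payoff $0.
Difference = $0 − $0 = $0; both bids lead to the same outcome because the competing bid is above both your value and your alternative bid.

$0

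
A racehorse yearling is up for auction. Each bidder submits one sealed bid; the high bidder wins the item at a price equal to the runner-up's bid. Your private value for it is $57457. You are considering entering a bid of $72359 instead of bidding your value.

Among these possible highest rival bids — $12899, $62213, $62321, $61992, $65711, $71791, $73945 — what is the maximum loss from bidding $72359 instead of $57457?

$14334

$12899: same outcome either way → loss $0.
$62213: truthful gives $0, deviation gives −$4756 → loss $4756.
$62321: truthful gives $0, deviation gives −$4864 → loss $4864.
$61992: truthful gives $0, deviation gives −$4535 → loss $4535.
$65711: truthful gives $0, deviation gives −$8254 → loss $8254.
$71791: truthful gives $0, deviation gives −$14334 → loss $14334.
$73945: same outcome either way → loss $0.
Maximum loss: $14334.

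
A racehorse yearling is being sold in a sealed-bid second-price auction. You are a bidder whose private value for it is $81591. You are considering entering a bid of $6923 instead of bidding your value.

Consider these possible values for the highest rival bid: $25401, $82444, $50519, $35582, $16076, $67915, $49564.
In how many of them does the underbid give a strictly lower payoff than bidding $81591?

The deviation hurts exactly when the highest competing bid lies strictly between $6923 and $81591 — underbidding then forfeits a profitable win.
$25401: inside the interval → strictly worse (loss $56190).
$82444: above both → same outcome either way.
$50519: inside the interval → strictly worse (loss $31072).
$35582: inside the interval → strictly worse (loss $46009).
$16076: inside the interval → strictly worse (loss $65515).
$67915: inside the interval → strictly worse (loss $13676).
$49564: inside the interval → strictly worse (loss $32027).
Count: 6.

6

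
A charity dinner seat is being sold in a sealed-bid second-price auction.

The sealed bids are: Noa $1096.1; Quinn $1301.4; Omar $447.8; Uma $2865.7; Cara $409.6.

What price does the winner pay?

Highest bid: Uma at $2865.7, so Uma wins.
Second-highest bid: Quinn at $1301.4 — that is the price the winner pays.

$1301.4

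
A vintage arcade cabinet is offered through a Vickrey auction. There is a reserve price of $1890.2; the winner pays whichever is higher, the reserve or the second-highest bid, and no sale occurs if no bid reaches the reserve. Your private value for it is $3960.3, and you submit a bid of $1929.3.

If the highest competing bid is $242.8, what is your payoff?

$2070.1

Your bid $1929.3 is the highest and exceeds the reserve.
Price = max(second-highest bid, reserve) = max($242.8, $1890.2) = $1890.2.
Payoff = $3960.3 − $1890.2 = $2070.1.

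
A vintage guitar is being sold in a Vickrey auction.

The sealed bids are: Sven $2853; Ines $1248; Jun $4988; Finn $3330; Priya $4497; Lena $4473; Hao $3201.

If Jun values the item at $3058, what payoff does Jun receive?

−$1439

Highest bid: Jun at $4988, so Jun wins.
Second-highest bid: Priya at $4497 — that is the price the winner pays.
Jun's payoff = value − price = $3058 − $4497 = −$1439.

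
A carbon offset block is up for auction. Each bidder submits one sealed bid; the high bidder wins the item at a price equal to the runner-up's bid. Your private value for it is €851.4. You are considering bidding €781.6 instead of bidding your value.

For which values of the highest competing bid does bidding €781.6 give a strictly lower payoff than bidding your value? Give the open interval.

If the competing bid is below €781.6, both bids win at the same price — no difference.
If it is above €851.4, both bids lose — no difference.
If it lies strictly between €781.6 and €851.4, bidding your value wins at a price below your value (positive payoff) while bidding €781.6 loses (payoff 0).
So the deviation strictly hurts on the open interval (€781.6, €851.4).
In a second-price auction your bid sets only whether you win, not what you pay, so bidding your true value is weakly dominant.

(€781.6, €851.4)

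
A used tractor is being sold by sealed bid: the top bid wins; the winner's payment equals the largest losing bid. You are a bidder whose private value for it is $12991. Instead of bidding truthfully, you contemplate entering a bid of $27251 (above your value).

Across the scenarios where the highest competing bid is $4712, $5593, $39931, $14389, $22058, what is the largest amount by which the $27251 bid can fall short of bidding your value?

$9067

$4712: same outcome either way → loss $0.
$5593: same outcome either way → loss $0.
$39931: same outcome either way → loss $0.
$14389: truthful gives $0, deviation gives −$1398 → loss $1398.
$22058: truthful gives $0, deviation gives −$9067 → loss $9067.
Maximum loss: $9067.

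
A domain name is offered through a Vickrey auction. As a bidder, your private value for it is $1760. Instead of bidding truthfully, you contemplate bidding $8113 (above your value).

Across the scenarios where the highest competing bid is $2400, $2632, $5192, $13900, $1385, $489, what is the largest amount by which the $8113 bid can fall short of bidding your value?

$3432

$2400: truthful gives $0, deviation gives −$640 → loss $640.
$2632: truthful gives $0, deviation gives −$872 → loss $872.
$5192: truthful gives $0, deviation gives −$3432 → loss $3432.
$13900: same outcome either way → loss $0.
$1385: same outcome either way → loss $0.
$489: same outcome either way → loss $0.
Maximum loss: $3432.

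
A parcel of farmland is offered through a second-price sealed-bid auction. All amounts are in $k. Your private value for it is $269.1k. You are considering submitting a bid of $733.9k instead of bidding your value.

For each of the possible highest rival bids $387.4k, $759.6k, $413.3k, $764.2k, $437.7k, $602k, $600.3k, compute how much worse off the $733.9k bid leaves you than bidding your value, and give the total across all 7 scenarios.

$1095.2k

The deviation costs you only when the competing bid falls strictly between $269.1k and $733.9k; elsewhere both bids give the same outcome.
$387.4k: truthful payoff $0k, deviation payoff −$118.3k → loss $118.3k.
$759.6k: outcomes coincide → loss $0k.
$413.3k: truthful payoff $0k, deviation payoff −$144.2k → loss $144.2k.
$764.2k: outcomes coincide → loss $0k.
$437.7k: truthful payoff $0k, deviation payoff −$168.6k → loss $168.6k.
$602k: truthful payoff $0k, deviation payoff −$332.9k → loss $332.9k.
$600.3k: truthful payoff $0k, deviation payoff −$331.2k → loss $331.2k.
Total loss = $118.3k + $144.2k + $168.6k + $332.9k + $331.2k = $1095.2k.
Because the price is fixed by the runner-up's bid, deviating from your value can only change a good outcome into a bad one — never the reverse.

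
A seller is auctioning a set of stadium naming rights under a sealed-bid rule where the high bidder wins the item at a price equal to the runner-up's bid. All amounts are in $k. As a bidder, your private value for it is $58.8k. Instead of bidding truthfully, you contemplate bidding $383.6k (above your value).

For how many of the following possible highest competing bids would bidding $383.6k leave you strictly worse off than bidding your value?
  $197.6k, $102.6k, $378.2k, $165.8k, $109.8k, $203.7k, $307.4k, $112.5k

8

The deviation hurts exactly when the highest competing bid lies strictly between $58.8k and $383.6k — overbidding then wins at a price above your value.
$197.6k: inside the interval → strictly worse (loss $138.8k).
$102.6k: inside the interval → strictly worse (loss $43.8k).
$378.2k: inside the interval → strictly worse (loss $319.4k).
$165.8k: inside the interval → strictly worse (loss $107k).
$109.8k: inside the interval → strictly worse (loss $51k).
$203.7k: inside the interval → strictly worse (loss $144.9k).
$307.4k: inside the interval → strictly worse (loss $248.6k).
$112.5k: inside the interval → strictly worse (loss $53.7k).
Count: 8.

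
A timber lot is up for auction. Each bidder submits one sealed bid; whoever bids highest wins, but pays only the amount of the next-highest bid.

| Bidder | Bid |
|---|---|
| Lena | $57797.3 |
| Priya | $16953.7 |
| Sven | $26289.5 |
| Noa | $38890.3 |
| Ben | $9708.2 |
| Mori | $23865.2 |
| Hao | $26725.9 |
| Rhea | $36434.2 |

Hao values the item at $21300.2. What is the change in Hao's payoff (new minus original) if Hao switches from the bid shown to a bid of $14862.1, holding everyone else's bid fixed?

$0

The highest bid among the other bidders is $57797.3; Hao's bid doesn't change that.
Original bid $26725.9: Hao is not highest (top rival bid is $57797.3); payoff $0.
Alternative bid $14862.1: Hao is not highest (top rival bid is $57797.3); payoff $0.
Change in payoff = $0 − ($0) = $0.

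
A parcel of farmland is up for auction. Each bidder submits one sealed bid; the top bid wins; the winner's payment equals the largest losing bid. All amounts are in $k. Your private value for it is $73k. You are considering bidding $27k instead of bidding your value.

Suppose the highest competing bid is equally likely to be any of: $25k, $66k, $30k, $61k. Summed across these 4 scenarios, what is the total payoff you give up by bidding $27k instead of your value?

$62k

The deviation costs you only when the competing bid falls strictly between $27k and $73k; elsewhere both bids give the same outcome.
$25k: outcomes coincide → loss $0k.
$66k: truthful payoff $7k, deviation payoff $0k → loss $7k.
$30k: truthful payoff $43k, deviation payoff $0k → loss $43k.
$61k: truthful payoff $12k, deviation payoff $0k → loss $12k.
Total loss = $7k + $43k + $12k = $62k.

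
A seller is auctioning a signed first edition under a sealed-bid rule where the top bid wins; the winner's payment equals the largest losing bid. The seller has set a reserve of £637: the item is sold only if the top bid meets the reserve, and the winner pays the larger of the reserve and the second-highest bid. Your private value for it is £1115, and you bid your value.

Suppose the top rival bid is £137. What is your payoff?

Your bid £1115 is the highest and exceeds the reserve.
Price = max(second-highest bid, reserve) = max(£137, £637) = £637.
Payoff = £1115 − £637 = £478.

£478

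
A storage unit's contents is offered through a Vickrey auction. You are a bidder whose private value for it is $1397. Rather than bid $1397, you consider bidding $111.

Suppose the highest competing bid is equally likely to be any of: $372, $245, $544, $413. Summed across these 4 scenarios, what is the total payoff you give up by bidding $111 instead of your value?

$4014

The deviation costs you only when the competing bid falls strictly between $111 and $1397; elsewhere both bids give the same outcome.
$372: truthful payoff $1025, deviation payoff $0 → loss $1025.
$245: truthful payoff $1152, deviation payoff $0 → loss $1152.
$544: truthful payoff $853, deviation payoff $0 → loss $853.
$413: truthful payoff $984, deviation payoff $0 → loss $984.
Total loss = $1025 + $1152 + $853 + $984 = $4014.
Because the price is fixed by the runner-up's bid, deviating from your value can only change a good outcome into a bad one — never the reverse.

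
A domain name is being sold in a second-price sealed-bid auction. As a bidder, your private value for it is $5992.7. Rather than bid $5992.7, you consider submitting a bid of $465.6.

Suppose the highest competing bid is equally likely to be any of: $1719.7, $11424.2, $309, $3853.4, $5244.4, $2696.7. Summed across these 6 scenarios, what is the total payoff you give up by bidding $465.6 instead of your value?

The deviation costs you only when the competing bid falls strictly between $465.6 and $5992.7; elsewhere both bids give the same outcome.
$1719.7: truthful payoff $4273, deviation payoff $0 → loss $4273.
$11424.2: outcomes coincide → loss $0.
$309: outcomes coincide → loss $0.
$3853.4: truthful payoff $2139.3, deviation payoff $0 → loss $2139.3.
$5244.4: truthful payoff $748.3, deviation payoff $0 → loss $748.3.
$2696.7: truthful payoff $3296, deviation payoff $0 → loss $3296.
Total loss = $4273 + $2139.3 + $748.3 + $3296 = $10456.6.

$10456.6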